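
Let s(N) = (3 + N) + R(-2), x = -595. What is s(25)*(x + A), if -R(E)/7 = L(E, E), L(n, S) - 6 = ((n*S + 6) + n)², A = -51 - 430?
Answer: 497112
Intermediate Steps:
A = -481
L(n, S) = 6 + (6 + n + S*n)² (L(n, S) = 6 + ((n*S + 6) + n)² = 6 + ((S*n + 6) + n)² = 6 + ((6 + S*n) + n)² = 6 + (6 + n + S*n)²)
R(E) = -42 - 7*(6 + E + E²)² (R(E) = -7*(6 + (6 + E + E*E)²) = -7*(6 + (6 + E + E²)²) = -42 - 7*(6 + E + E²)²)
s(N) = -487 + N (s(N) = (3 + N) + (-42 - 7*(6 - 2 + (-2)²)²) = (3 + N) + (-42 - 7*(6 - 2 + 4)²) = (3 + N) + (-42 - 7*8²) = (3 + N) + (-42 - 7*64) = (3 + N) + (-42 - 448) = (3 + N) - 490 = -487 + N)
s(25)*(x + A) = (-487 + 25)*(-595 - 481) = -462*(-1076) = 497112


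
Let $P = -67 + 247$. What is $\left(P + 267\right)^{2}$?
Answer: $199809$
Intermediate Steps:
$P = 180$
$\left(P + 267\right)^{2} = \left(180 + 267\right)^{2} = 447^{2} = 199809$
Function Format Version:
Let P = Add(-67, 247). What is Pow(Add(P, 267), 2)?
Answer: 199809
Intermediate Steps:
P = 180
Pow(Add(P, 267), 2) = Pow(Add(180, 267), 2) = Pow(447, 2) = 199809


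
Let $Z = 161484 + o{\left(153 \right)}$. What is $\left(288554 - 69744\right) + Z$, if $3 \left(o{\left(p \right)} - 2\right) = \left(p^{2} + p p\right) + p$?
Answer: $395953$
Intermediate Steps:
$o{\left(p \right)} = 2 + \frac{p}{3} + \frac{2 p^{2}}{3}$ ($o{\left(p \right)} = 2 + \frac{\left(p^{2} + p p\right) + p}{3} = 2 + \frac{\left(p^{2} + p^{2}\right) + p}{3} = 2 + \frac{2 p^{2} + p}{3} = 2 + \frac{p + 2 p^{2}}{3} = 2 + \left(\frac{p}{3} + \frac{2 p^{2}}{3}\right) = 2 + \frac{p}{3} + \frac{2 p^{2}}{3}$)
$Z = 177143$ ($Z = 161484 + \left(2 + \frac{1}{3} \cdot 153 + \frac{2 \cdot 153^{2}}{3}\right) = 161484 + \left(2 + 51 + \frac{2}{3} \cdot 23409\right) = 161484 + \left(2 + 51 + 15606\right) = 161484 + 15659 = 177143$)
$\left(288554 - 69744\right) + Z = \left(288554 - 69744\right) + 177143 = 218810 + 177143 = 395953$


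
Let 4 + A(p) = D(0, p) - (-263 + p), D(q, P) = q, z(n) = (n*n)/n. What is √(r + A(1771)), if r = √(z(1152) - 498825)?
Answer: √(-1512 + 33*I*√457) ≈ 8.8453 + 39.878*I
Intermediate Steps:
z(n) = n (z(n) = n²/n = n)
A(p) = 259 - p (A(p) = -4 + (0 - (-263 + p)) = -4 + (0 + (263 - p)) = -4 + (263 - p) = 259 - p)
r = 33*I*√457 (r = √(1152 - 498825) = √(-497673) = 33*I*√457 ≈ 705.46*I)
√(r + A(1771)) = √(33*I*√457 + (259 - 1*1771)) = √(33*I*√457 + (259 - 1771)) = √(33*I*√457 - 1512) = √(-1512 + 33*I*√457)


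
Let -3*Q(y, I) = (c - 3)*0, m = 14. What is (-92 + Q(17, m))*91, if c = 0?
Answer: -8372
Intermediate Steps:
Q(y, I) = 0 (Q(y, I) = -(0 - 3)*0/3 = -(-1)*0 = -1/3*0 = 0)
(-92 + Q(17, m))*91 = (-92 + 0)*91 = -92*91 = -8372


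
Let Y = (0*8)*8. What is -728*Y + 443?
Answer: 443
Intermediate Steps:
Y = 0 (Y = 0*8 = 0)
-728*Y + 443 = -728*0 + 443 = 0 + 443 = 443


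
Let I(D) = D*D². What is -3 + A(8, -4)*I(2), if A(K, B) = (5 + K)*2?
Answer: 205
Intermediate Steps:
A(K, B) = 10 + 2*K
I(D) = D³
-3 + A(8, -4)*I(2) = -3 + (10 + 2*8)*2³ = -3 + (10 + 16)*8 = -3 + 26*8 = -3 + 208 = 205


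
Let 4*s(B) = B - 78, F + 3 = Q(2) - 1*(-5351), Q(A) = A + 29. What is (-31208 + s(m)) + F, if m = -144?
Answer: -51769/2 ≈ -25885.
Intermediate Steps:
Q(A) = 29 + A
F = 5379 (F = -3 + ((29 + 2) - 1*(-5351)) = -3 + (31 + 5351) = -3 + 5382 = 5379)
s(B) = -39/2 + B/4 (s(B) = (B - 78)/4 = (-78 + B)/4 = -39/2 + B/4)
(-31208 + s(m)) + F = (-31208 + (-39/2 + (¼)*(-144))) + 5379 = (-31208 + (-39/2 - 36)) + 5379 = (-31208 - 111/2) + 5379 = -62527/2 + 5379 = -51769/2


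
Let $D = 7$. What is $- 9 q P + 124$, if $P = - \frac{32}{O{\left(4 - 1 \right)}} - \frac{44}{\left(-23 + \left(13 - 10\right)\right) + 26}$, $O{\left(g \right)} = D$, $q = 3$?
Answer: $\frac{3118}{7} \approx 445.43$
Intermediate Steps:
$O{\left(g \right)} = 7$
$P = - \frac{250}{21}$ ($P = - \frac{32}{7} - \frac{44}{\left(-23 + \left(13 - 10\right)\right) + 26} = \left(-32\right) \frac{1}{7} - \frac{44}{\left(-23 + 3\right) + 26} = - \frac{32}{7} - \frac{44}{-20 + 26} = - \frac{32}{7} - \frac{44}{6} = - \frac{32}{7} - \frac{22}{3} = - \frac{250}{21} \approx -11.905$)
$- 9 q P + 124 = \left(-9\right) 3 \left(- \frac{250}{21}\right) + 124 = \left(-27\right) \left(- \frac{250}{21}\right) + 124 = \frac{2250}{7} + 124 = \frac{3118}{7}$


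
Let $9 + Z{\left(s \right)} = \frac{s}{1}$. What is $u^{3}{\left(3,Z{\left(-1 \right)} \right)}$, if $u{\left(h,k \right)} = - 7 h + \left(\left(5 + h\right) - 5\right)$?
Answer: $-5832$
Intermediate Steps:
$Z{\left(s \right)} = -9 + s$ ($Z{\left(s \right)} = -9 + \frac{s}{1} = -9 + s 1 = -9 + s$)
$u{\left(h,k \right)} = - 6 h$ ($u{\left(h,k \right)} = - 7 h + h = - 6 h$)
$u^{3}{\left(3,Z{\left(-1 \right)} \right)} = \left(\left(-6\right) 3\right)^{3} = \left(-18\right)^{3} = -5832$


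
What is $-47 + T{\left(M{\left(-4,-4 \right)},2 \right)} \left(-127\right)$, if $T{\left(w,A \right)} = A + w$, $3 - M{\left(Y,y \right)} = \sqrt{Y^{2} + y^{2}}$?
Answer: $-682 + 508 \sqrt{2} \approx 36.42$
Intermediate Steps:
$M{\left(Y,y \right)} = 3 - \sqrt{Y^{2} + y^{2}}$
$-47 + T{\left(M{\left(-4,-4 \right)},2 \right)} \left(-127\right) = -47 + \left(2 + \left(3 - \sqrt{\left(-4\right)^{2} + \left(-4\right)^{2}}\right)\right) \left(-127\right) = -47 + \left(2 + \left(3 - \sqrt{16 + 16}\right)\right) \left(-127\right) = -47 + \left(2 + \left(3 - \sqrt{32}\right)\right) \left(-127\right) = -47 + \left(2 + \left(3 - 4 \sqrt{2}\right)\right) \left(-127\right) = -47 + \left(5 - 4 \sqrt{2}\right) \left(-127\right) = -47 - \left(635 - 508 \sqrt{2}\right) = -682 + 508 \sqrt{2}$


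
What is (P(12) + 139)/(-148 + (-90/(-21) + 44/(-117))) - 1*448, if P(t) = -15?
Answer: -26485018/59005 ≈ -448.86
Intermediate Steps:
(P(12) + 139)/(-148 + (-90/(-21) + 44/(-117))) - 1*448 = (-15 + 139)/(-148 + (-90/(-21) + 44/(-117))) - 1*448 = 124/(-148 + (-90*(-1/21) + 44*(-1/117))) - 448 = 124/(-148 + (30/7 - 44/117)) - 448 = 124/(-148 + 3202/819) - 448 = 124/(-118010/819) - 448 = 124*(-819/118010) - 448 = -50778/59005 - 448 = -26485018/59005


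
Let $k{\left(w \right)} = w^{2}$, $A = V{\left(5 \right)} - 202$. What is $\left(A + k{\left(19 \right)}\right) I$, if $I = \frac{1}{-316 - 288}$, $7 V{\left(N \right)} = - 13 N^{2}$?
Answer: $- \frac{197}{1057} \approx -0.18638$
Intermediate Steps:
$V{\left(N \right)} = - \frac{13 N^{2}}{7}$ ($V{\left(N \right)} = \frac{\left(-13\right) N^{2}}{7} = - \frac{13 N^{2}}{7}$)
$I = - \frac{1}{604}$ ($I = \frac{1}{-604} = - \frac{1}{604} \approx -0.0016556$)
$A = - \frac{1739}{7}$ ($A = - \frac{13 \cdot 5^{2}}{7} - 202 = \left(- \frac{13}{7}\right) 25 - 202 = - \frac{325}{7} - 202 = - \frac{1739}{7} \approx -248.43$)
$\left(A + k{\left(19 \right)}\right) I = \left(- \frac{1739}{7} + 19^{2}\right) \left(- \frac{1}{604}\right) = \left(- \frac{1739}{7} + 361\right) \left(- \frac{1}{604}\right) = \frac{788}{7} \left(- \frac{1}{604}\right) = - \frac{197}{1057}$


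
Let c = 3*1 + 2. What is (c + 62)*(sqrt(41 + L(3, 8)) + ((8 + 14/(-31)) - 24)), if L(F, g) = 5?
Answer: -34170/31 + 67*sqrt(46) ≈ -647.84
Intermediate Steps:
c = 5 (c = 3 + 2 = 5)
(c + 62)*(sqrt(41 + L(3, 8)) + ((8 + 14/(-31)) - 24)) = (5 + 62)*(sqrt(41 + 5) + ((8 + 14/(-31)) - 24)) = 67*(sqrt(46) + ((8 + 14*(-1/31)) - 24)) = 67*(sqrt(46) + ((8 - 14/31) - 24)) = 67*(sqrt(46) + (234/31 - 24)) = 67*(sqrt(46) - 510/31) = 67*(-510/31 + sqrt(46)) = -34170/31 + 67*sqrt(46)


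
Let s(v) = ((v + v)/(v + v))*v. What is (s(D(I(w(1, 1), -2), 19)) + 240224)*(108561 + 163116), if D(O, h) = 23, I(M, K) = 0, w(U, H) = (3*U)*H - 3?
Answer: 65269584219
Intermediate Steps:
w(U, H) = -3 + 3*H*U (w(U, H) = 3*H*U - 3 = -3 + 3*H*U)
s(v) = v (s(v) = ((2*v)/((2*v)))*v = ((2*v)*(1/(2*v)))*v = 1*v = v)
(s(D(I(w(1, 1), -2), 19)) + 240224)*(108561 + 163116) = (23 + 240224)*(108561 + 163116) = 240247*271677 = 65269584219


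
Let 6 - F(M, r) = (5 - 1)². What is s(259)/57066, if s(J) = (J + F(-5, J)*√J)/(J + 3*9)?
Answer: 259/16320876 - 5*√259/8160438 ≈ 6.0086e-6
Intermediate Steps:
F(M, r) = -10 (F(M, r) = 6 - (5 - 1)² = 6 - 1*4² = 6 - 1*16 = 6 - 16 = -10)
s(J) = (J - 10*√J)/(27 + J) (s(J) = (J - 10*√J)/(J + 3*9) = (J - 10*√J)/(J + 27) = (J - 10*√J)/(27 + J))
s(259)/57066 = ((259 - 10*√259)/(27 + 259))/57066 = ((259 - 10*√259)/286)*(1/57066) = (259/286 - 5*√259/143)*(1/57066) = 259/16320876 - 5*√259/8160438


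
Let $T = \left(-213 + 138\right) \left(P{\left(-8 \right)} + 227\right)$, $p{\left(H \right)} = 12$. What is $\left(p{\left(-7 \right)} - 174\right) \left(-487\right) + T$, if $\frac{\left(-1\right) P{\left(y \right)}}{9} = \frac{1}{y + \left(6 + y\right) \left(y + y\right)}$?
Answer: $\frac{495177}{8} \approx 61897.0$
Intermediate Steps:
$P{\left(y \right)} = - \frac{9}{y + 2 y \left(6 + y\right)}$ ($P{\left(y \right)} = - \frac{9}{y + \left(6 + y\right) \left(y + y\right)} = - \frac{9}{y + \left(6 + y\right) 2 y} = - \frac{9}{y + 2 y \left(6 + y\right)}$)
$T = - \frac{135975}{8}$ ($T = \left(-213 + 138\right) \left(- \frac{9}{\left(-8\right) \left(13 + 2 \left(-8\right)\right)} + 227\right) = - 75 \left(\left(-9\right) \left(- \frac{1}{8}\right) \frac{1}{13 - 16} + 227\right) = - 75 \left(\left(-9\right) \left(- \frac{1}{8}\right) \frac{1}{-3} + 227\right) = - 75 \left(\left(-9\right) \left(- \frac{1}{8}\right) \left(- \frac{1}{3}\right) + 227\right) = - 75 \left(- \frac{3}{8} + 227\right) = \left(-75\right) \frac{1813}{8} = - \frac{135975}{8} \approx -16997.0$)
$\left(p{\left(-7 \right)} - 174\right) \left(-487\right) + T = \left(12 - 174\right) \left(-487\right) - \frac{135975}{8} = \left(-162\right) \left(-487\right) - \frac{135975}{8} = 78894 - \frac{135975}{8} = \frac{495177}{8}$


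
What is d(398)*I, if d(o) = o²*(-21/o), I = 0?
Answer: 0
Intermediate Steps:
d(o) = -21*o
d(398)*I = -21*398*0 = -8358*0 = 0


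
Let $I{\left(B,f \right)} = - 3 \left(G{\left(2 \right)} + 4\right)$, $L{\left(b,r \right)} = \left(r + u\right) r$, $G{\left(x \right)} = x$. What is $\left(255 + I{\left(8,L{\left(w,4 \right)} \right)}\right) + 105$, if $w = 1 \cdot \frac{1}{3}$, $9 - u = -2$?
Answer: $342$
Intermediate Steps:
$u = 11$ ($u = 9 - -2 = 9 + 2 = 11$)
$w = \frac{1}{3}$ ($w = 1 \cdot \frac{1}{3} = \frac{1}{3} \approx 0.33333$)
$L{\left(b,r \right)} = r \left(11 + r\right)$ ($L{\left(b,r \right)} = \left(r + 11\right) r = \left(11 + r\right) r = r \left(11 + r\right)$)
$I{\left(B,f \right)} = -18$ ($I{\left(B,f \right)} = - 3 \left(2 + 4\right) = \left(-3\right) 6 = -18$)
$\left(255 + I{\left(8,L{\left(w,4 \right)} \right)}\right) + 105 = \left(255 - 18\right) + 105 = 237 + 105 = 342$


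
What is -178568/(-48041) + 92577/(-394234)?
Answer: 65950085255/18939395594 ≈ 3.4822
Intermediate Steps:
-178568/(-48041) + 92577/(-394234) = -178568*(-1/48041) + 92577*(-1/394234) = 178568/48041 - 92577/394234 = 65950085255/18939395594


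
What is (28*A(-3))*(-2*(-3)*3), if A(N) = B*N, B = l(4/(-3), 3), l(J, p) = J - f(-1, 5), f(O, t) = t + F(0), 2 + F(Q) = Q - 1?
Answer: 5040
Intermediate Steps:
F(Q) = -3 + Q (F(Q) = -2 + (Q - 1) = -2 + (-1 + Q) = -3 + Q)
f(O, t) = -3 + t (f(O, t) = t + (-3 + 0) = t - 3 = -3 + t)
l(J, p) = -2 + J (l(J, p) = J - (-3 + 5) = J - 1*2 = J - 2 = -2 + J)
B = -10/3 (B = -2 + 4/(-3) = -2 + 4*(-⅓) = -2 - 4/3 = -10/3 ≈ -3.3333)
A(N) = -10*N/3
(28*A(-3))*(-2*(-3)*3) = (28*(-10/3*(-3)))*(-2*(-3)*3) = (28*10)*(6*3) = 280*18 = 5040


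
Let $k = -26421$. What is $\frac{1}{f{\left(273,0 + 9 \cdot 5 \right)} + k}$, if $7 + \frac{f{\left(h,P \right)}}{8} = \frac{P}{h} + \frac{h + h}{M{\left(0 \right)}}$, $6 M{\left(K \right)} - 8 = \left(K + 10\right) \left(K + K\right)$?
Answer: $- \frac{91}{2111171} \approx -4.3104 \cdot 10^{-5}$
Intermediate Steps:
$M{\left(K \right)} = \frac{4}{3} + \frac{K \left(10 + K\right)}{3}$ ($M{\left(K \right)} = \frac{4}{3} + \frac{\left(K + 10\right) \left(K + K\right)}{6} = \frac{4}{3} + \frac{\left(10 + K\right) 2 K}{6} = \frac{4}{3} + \frac{2 K \left(10 + K\right)}{6} = \frac{4}{3} + \frac{K \left(10 + K\right)}{3}$)
$f{\left(h,P \right)} = -56 + 12 h + \frac{8 P}{h}$ ($f{\left(h,P \right)} = -56 + 8 \left(\frac{P}{h} + \frac{h + h}{\frac{4}{3} + \frac{0^{2}}{3} + \frac{10}{3} \cdot 0}\right) = -56 + 8 \left(\frac{P}{h} + \frac{2 h}{\frac{4}{3} + \frac{1}{3} \cdot 0 + 0}\right) = -56 + 8 \left(\frac{P}{h} + \frac{2 h}{\frac{4}{3} + 0 + 0}\right) = -56 + 8 \left(\frac{P}{h} + \frac{2 h}{\frac{4}{3}}\right) = -56 + 8 \left(\frac{P}{h} + 2 h \frac{3}{4}\right) = -56 + 8 \left(\frac{P}{h} + \frac{3 h}{2}\right) = -56 + 8 \left(\frac{3 h}{2} + \frac{P}{h}\right) = -56 + \left(12 h + \frac{8 P}{h}\right) = -56 + 12 h + \frac{8 P}{h}$)
$\frac{1}{f{\left(273,0 + 9 \cdot 5 \right)} + k} = \frac{1}{\left(-56 + 12 \cdot 273 + \frac{8 \left(0 + 9 \cdot 5\right)}{273}\right) - 26421} = \frac{1}{\left(-56 + 3276 + 8 \left(0 + 45\right) \frac{1}{273}\right) - 26421} = \frac{1}{\left(-56 + 3276 + 8 \cdot 45 \cdot \frac{1}{273}\right) - 26421} = \frac{1}{\left(-56 + 3276 + \frac{120}{91}\right) - 26421} = \frac{1}{\frac{293140}{91} - 26421} = \frac{1}{- \frac{2111171}{91}} = - \frac{91}{2111171}$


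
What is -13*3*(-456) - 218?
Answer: 17566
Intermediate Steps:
-13*3*(-456) - 218 = -39*(-456) - 218 = 17784 - 218 = 17566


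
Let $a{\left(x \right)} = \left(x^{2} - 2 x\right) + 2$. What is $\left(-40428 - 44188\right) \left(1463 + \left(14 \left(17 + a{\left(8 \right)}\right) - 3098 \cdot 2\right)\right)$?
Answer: $321117720$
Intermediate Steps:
$a{\left(x \right)} = 2 + x^{2} - 2 x$
$\left(-40428 - 44188\right) \left(1463 + \left(14 \left(17 + a{\left(8 \right)}\right) - 3098 \cdot 2\right)\right) = \left(-40428 - 44188\right) \left(1463 + \left(14 \left(17 + \left(2 + 8^{2} - 16\right)\right) - 3098 \cdot 2\right)\right) = - 84616 \left(1463 + \left(14 \left(17 + \left(2 + 64 - 16\right)\right) - 6196\right)\right) = - 84616 \left(1463 - \left(6196 - 14 \left(17 + 50\right)\right)\right) = - 84616 \left(1463 + \left(14 \cdot 67 - 6196\right)\right) = - 84616 \left(1463 + \left(938 - 6196\right)\right) = - 84616 \left(1463 - 5258\right) = \left(-84616\right) \left(-3795\right) = 321117720$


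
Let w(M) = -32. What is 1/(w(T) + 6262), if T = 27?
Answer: 1/6230 ≈ 0.00016051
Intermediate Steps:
1/(w(T) + 6262) = 1/(-32 + 6262) = 1/6230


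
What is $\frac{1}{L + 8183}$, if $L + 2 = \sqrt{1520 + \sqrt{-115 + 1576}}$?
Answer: $\frac{1}{8181 + \sqrt{1520 + \sqrt{1461}}} \approx 0.00012165$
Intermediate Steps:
$L = -2 + \sqrt{1520 + \sqrt{1461}}$ ($L = -2 + \sqrt{1520 + \sqrt{-115 + 1576}} = -2 + \sqrt{1520 + \sqrt{1461}} \approx 37.474$)
$\frac{1}{L + 8183} = \frac{1}{\left(-2 + \sqrt{1520 + \sqrt{1461}}\right) + 8183} = \frac{1}{8181 + \sqrt{1520 + \sqrt{1461}}}$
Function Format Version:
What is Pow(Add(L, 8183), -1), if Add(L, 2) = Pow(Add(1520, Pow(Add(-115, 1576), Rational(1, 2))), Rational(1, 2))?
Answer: Pow(Add(8181, Pow(Add(1520, Pow(1461, Rational(1, 2))), Rational(1, 2))), -1) ≈ 0.00012165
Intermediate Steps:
L = Add(-2, Pow(Add(1520, Pow(1461, Rational(1, 2))), Rational(1, 2))) (L = Add(-2, Pow(Add(1520, Pow(Add(-115, 1576), Rational(1, 2))), Rational(1, 2))) = Add(-2, Pow(Add(1520, Pow(1461, Rational(1, 2))), Rational(1, 2))) ≈ 37.474)
Pow(Add(L, 8183), -1) = Pow(Add(Add(-2, Pow(Add(1520, Pow(1461, Rational(1, 2))), Rational(1, 2))), 8183), -1) = Pow(Add(8181, Pow(Add(1520, Pow(1461, Rational(1, 2))), Rational(1, 2))), -1)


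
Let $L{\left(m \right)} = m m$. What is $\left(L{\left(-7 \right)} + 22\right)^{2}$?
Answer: $5041$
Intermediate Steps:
$L{\left(m \right)} = m^{2}$
$\left(L{\left(-7 \right)} + 22\right)^{2} = \left(\left(-7\right)^{2} + 22\right)^{2} = \left(49 + 22\right)^{2} = 71^{2} = 5041$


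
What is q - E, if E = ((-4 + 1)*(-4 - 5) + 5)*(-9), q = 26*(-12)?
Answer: -24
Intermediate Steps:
q = -312
E = -288 (E = (-3*(-9) + 5)*(-9) = (27 + 5)*(-9) = 32*(-9) = -288)
q - E = -312 - 1*(-288) = -312 + 288 = -24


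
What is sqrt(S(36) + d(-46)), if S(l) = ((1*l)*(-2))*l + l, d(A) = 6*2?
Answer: 4*I*sqrt(159) ≈ 50.438*I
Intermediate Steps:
d(A) = 12
S(l) = l - 2*l**2 (S(l) = (l*(-2))*l + l = (-2*l)*l + l = -2*l**2 + l = l - 2*l**2)
sqrt(S(36) + d(-46)) = sqrt(36*(1 - 2*36) + 12) = sqrt(36*(1 - 72) + 12) = sqrt(36*(-71) + 12) = sqrt(-2556 + 12) = sqrt(-2544) = 4*I*sqrt(159)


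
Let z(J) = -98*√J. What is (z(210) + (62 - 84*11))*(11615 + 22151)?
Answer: -29106292 - 3309068*√210 ≈ -7.7059e+7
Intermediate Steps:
(z(210) + (62 - 84*11))*(11615 + 22151) = (-98*√210 + (62 - 84*11))*(11615 + 22151) = (-98*√210 + (62 - 924))*33766 = (-98*√210 - 862)*33766 = (-862 - 98*√210)*33766 = -29106292 - 3309068*√210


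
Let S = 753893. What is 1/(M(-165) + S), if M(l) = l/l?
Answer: 1/753894 ≈ 1.3264e-6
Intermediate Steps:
M(l) = 1
1/(M(-165) + S) = 1/(1 + 753893) = 1/753894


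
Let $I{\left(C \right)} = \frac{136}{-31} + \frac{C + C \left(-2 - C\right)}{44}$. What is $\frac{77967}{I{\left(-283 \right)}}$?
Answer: $- \frac{53173494}{1239985} \approx -42.882$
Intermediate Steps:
$I{\left(C \right)} = - \frac{136}{31} + \frac{C}{44} + \frac{C \left(-2 - C\right)}{44}$ ($I{\left(C \right)} = 136 \left(- \frac{1}{31}\right) + \left(C + C \left(-2 - C\right)\right) \frac{1}{44} = - \frac{136}{31} + \left(\frac{C}{44} + \frac{C \left(-2 - C\right)}{44}\right) = - \frac{136}{31} + \frac{C}{44} + \frac{C \left(-2 - C\right)}{44}$)
$\frac{77967}{I{\left(-283 \right)}} = \frac{77967}{- \frac{136}{31} - - \frac{283}{44} - \frac{\left(-283\right)^{2}}{44}} = \frac{77967}{- \frac{136}{31} + \frac{283}{44} - \frac{80089}{44}} = \frac{77967}{- \frac{1239985}{682}} = 77967 \left(- \frac{682}{1239985}\right) = - \frac{53173494}{1239985}$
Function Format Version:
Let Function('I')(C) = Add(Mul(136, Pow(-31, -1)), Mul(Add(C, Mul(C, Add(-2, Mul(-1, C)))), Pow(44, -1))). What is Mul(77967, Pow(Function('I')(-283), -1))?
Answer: Rational(-53173494, 1239985) ≈ -42.882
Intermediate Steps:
Function('I')(C) = Add(Rational(-136, 31), Mul(Rational(1, 44), C), Mul(Rational(1, 44), C, Add(-2, Mul(-1, C)))) (Function('I')(C) = Add(Mul(136, Rational(-1, 31)), Mul(Add(C, Mul(C, Add(-2, Mul(-1, C)))), Rational(1, 44))) = Add(Rational(-136, 31), Add(Mul(Rational(1, 44), C), Mul(Rational(1, 44), C, Add(-2, Mul(-1, C))))) = Add(Rational(-136, 31), Mul(Rational(1, 44), C), Mul(Rational(1, 44), C, Add(-2, Mul(-1, C)))))
Mul(77967, Pow(Function('I')(-283), -1)) = Mul(77967, Pow(Add(Rational(-136, 31), Mul(Rational(-1, 44), -283), Mul(Rational(-1, 44), Pow(-283, 2))), -1)) = Mul(77967, Pow(Add(Rational(-136, 31), Rational(283, 44), Mul(Rational(-1, 44), 80089)), -1)) = Mul(77967, Pow(Add(Rational(-136, 31), Rational(283, 44), Rational(-80089, 44)), -1)) = Mul(77967, Pow(Rational(-1239985, 682), -1)) = Mul(77967, Rational(-682, 1239985)) = Rational(-53173494, 1239985)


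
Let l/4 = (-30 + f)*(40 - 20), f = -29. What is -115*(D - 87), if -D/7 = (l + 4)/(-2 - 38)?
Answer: 209829/2 ≈ 1.0491e+5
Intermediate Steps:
l = -4720 (l = 4*((-30 - 29)*(40 - 20)) = 4*(-59*20) = 4*(-1180) = -4720)
D = -8253/10 (D = -7*(-4720 + 4)/(-2 - 38) = -(-33012)/(-40) = -(-33012)*(-1)/40 = -7*1179/10 = -8253/10 ≈ -825.30)
-115*(D - 87) = -115*(-8253/10 - 87) = -115*(-9123/10) = 209829/2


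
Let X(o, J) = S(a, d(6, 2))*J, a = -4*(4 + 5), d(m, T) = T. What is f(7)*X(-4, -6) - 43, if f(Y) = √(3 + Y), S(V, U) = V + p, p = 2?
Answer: -43 + 204*√10 ≈ 602.10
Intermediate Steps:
a = -36 (a = -4*9 = -36)
S(V, U) = 2 + V (S(V, U) = V + 2 = 2 + V)
X(o, J) = -34*J (X(o, J) = (2 - 36)*J = -34*J)
f(7)*X(-4, -6) - 43 = √(3 + 7)*(-34*(-6)) - 43 = √10*204 - 43 = 204*√10 - 43 = -43 + 204*√10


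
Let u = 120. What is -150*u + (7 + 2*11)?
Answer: -17971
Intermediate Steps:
-150*u + (7 + 2*11) = -150*120 + (7 + 2*11) = -18000 + (7 + 22) = -18000 + 29 = -17971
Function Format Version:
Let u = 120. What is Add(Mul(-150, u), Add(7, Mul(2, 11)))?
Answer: -17971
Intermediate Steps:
Add(Mul(-150, u), Add(7, Mul(2, 11))) = Add(Mul(-150, 120), Add(7, Mul(2, 11))) = Add(-18000, Add(7, 22)) = Add(-18000, 29) = -17971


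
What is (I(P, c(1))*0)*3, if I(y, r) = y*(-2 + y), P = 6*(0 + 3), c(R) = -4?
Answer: 0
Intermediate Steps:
P = 18 (P = 6*3 = 18)
(I(P, c(1))*0)*3 = ((18*(-2 + 18))*0)*3 = ((18*16)*0)*3 = (288*0)*3 = 0*3 = 0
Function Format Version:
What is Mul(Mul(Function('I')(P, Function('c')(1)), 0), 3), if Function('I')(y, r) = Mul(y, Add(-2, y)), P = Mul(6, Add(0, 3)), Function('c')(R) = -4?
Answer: 0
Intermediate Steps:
P = 18 (P = Mul(6, 3) = 18)
Mul(Mul(Function('I')(P, Function('c')(1)), 0), 3) = Mul(Mul(Mul(18, Add(-2, 18)), 0), 3) = Mul(Mul(Mul(18, 16), 0), 3) = Mul(Mul(288, 0), 3) = Mul(0, 3) = 0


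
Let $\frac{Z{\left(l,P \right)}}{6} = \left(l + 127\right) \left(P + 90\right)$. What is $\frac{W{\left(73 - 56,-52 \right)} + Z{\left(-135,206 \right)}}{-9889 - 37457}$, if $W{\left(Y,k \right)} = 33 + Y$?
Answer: $\frac{7079}{23673} \approx 0.29903$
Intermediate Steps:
$Z{\left(l,P \right)} = 6 \left(90 + P\right) \left(127 + l\right)$ ($Z{\left(l,P \right)} = 6 \left(l + 127\right) \left(P + 90\right) = 6 \left(127 + l\right) \left(90 + P\right) = 6 \left(90 + P\right) \left(127 + l\right)$)
$\frac{W{\left(73 - 56,-52 \right)} + Z{\left(-135,206 \right)}}{-9889 - 37457} = \frac{\left(33 + \left(73 - 56\right)\right) + \left(68580 + 540 \left(-135\right) + 762 \cdot 206 + 6 \cdot 206 \left(-135\right)\right)}{-9889 - 37457} = \frac{\left(33 + 17\right) + \left(68580 - 72900 + 156972 - 166860\right)}{-47346} = \left(50 - 14208\right) \left(- \frac{1}{47346}\right) = \left(-14158\right) \left(- \frac{1}{47346}\right) = \frac{7079}{23673}$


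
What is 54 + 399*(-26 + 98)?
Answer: 28782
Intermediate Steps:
54 + 399*(-26 + 98) = 54 + 399*72 = 54 + 28728 = 28782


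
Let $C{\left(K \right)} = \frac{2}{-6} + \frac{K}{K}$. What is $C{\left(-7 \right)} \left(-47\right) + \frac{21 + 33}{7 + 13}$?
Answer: $- \frac{859}{30} \approx -28.633$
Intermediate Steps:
$C{\left(K \right)} = \frac{2}{3}$ ($C{\left(K \right)} = 2 \left(- \frac{1}{6}\right) + 1 = - \frac{1}{3} + 1 = \frac{2}{3}$)
$C{\left(-7 \right)} \left(-47\right) + \frac{21 + 33}{7 + 13} = \frac{2}{3} \left(-47\right) + \frac{21 + 33}{7 + 13} = - \frac{94}{3} + \frac{54}{20} = - \frac{94}{3} + 54 \cdot \frac{1}{20} = - \frac{94}{3} + \frac{27}{10} = - \frac{859}{30}$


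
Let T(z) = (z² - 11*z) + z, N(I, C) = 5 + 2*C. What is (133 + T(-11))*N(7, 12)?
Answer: 10556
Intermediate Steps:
T(z) = z² - 10*z
(133 + T(-11))*N(7, 12) = (133 - 11*(-10 - 11))*(5 + 2*12) = (133 - 11*(-21))*(5 + 24) = (133 + 231)*29 = 364*29 = 10556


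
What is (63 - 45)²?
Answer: 324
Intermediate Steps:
(63 - 45)² = 18² = 324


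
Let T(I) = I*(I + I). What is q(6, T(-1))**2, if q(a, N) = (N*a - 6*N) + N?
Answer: 4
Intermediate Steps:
T(I) = 2*I**2 (T(I) = I*(2*I) = 2*I**2)
q(a, N) = -5*N + N*a (q(a, N) = (-6*N + N*a) + N = -5*N + N*a)
q(6, T(-1))**2 = ((2*(-1)**2)*(-5 + 6))**2 = ((2*1)*1)**2 = (2*1)**2 = 2**2 = 4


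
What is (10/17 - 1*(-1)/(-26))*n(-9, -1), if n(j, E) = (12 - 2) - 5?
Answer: 1215/442 ≈ 2.7489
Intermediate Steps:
n(j, E) = 5 (n(j, E) = 10 - 5 = 5)
(10/17 - 1*(-1)/(-26))*n(-9, -1) = (10/17 - 1*(-1)/(-26))*5 = (10*(1/17) + 1*(-1/26))*5 = (10/17 - 1/26)*5 = (243/442)*5 = 1215/442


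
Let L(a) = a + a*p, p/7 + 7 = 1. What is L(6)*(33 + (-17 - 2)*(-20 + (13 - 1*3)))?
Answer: -54858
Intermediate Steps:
p = -42 (p = -49 + 7*1 = -49 + 7 = -42)
L(a) = -41*a (L(a) = a + a*(-42) = a - 42*a = -41*a)
L(6)*(33 + (-17 - 2)*(-20 + (13 - 1*3))) = (-41*6)*(33 + (-17 - 2)*(-20 + (13 - 1*3))) = -246*(33 - 19*(-20 + (13 - 3))) = -246*(33 - 19*(-20 + 10)) = -246*(33 - 19*(-10)) = -246*(33 + 190) = -246*223 = -54858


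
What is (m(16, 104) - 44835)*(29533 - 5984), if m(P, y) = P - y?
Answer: -1057891727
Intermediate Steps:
(m(16, 104) - 44835)*(29533 - 5984) = ((16 - 1*104) - 44835)*(29533 - 5984) = ((16 - 104) - 44835)*23549 = (-88 - 44835)*23549 = -44923*23549 = -1057891727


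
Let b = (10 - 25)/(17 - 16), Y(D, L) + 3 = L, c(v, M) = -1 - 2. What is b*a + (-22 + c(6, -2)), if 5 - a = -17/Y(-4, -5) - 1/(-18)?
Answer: -1615/24 ≈ -67.292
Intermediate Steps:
c(v, M) = -3
Y(D, L) = -3 + L
a = 203/72 (a = 5 - (-17/(-3 - 5) - 1/(-18)) = 5 - (-17/(-8) - 1*(-1/18)) = 5 - (-17*(-1/8) + 1/18) = 5 - (17/8 + 1/18) = 5 - 1*157/72 = 5 - 157/72 = 203/72 ≈ 2.8194)
b = -15 (b = -15/1 = -15*1 = -15)
b*a + (-22 + c(6, -2)) = -15*203/72 + (-22 - 3) = -1015/24 - 25 = -1615/24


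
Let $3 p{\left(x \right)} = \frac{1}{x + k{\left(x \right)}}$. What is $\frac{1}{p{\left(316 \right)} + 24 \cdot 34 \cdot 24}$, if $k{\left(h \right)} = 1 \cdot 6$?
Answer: $\frac{966}{18918145} \approx 5.1062 \cdot 10^{-5}$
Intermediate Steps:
$k{\left(h \right)} = 6$
$p{\left(x \right)} = \frac{1}{3 \left(6 + x\right)}$ ($p{\left(x \right)} = \frac{1}{3 \left(x + 6\right)} = \frac{1}{3 \left(6 + x\right)}$)
$\frac{1}{p{\left(316 \right)} + 24 \cdot 34 \cdot 24} = \frac{1}{\frac{1}{3 \left(6 + 316\right)} + 24 \cdot 34 \cdot 24} = \frac{1}{\frac{1}{3 \cdot 322} + 816 \cdot 24} = \frac{1}{\frac{1}{3} \cdot \frac{1}{322} + 19584} = \frac{1}{\frac{1}{966} + 19584} = \frac{1}{\frac{18918145}{966}} = \frac{966}{18918145}$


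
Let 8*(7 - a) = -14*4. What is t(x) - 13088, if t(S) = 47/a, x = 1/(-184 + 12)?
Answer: -183185/14 ≈ -13085.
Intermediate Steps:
a = 14 (a = 7 - (-7)*4/4 = 7 - ⅛*(-56) = 7 + 7 = 14)
x = -1/172 (x = 1/(-172) = -1/172 ≈ -0.0058140)
t(S) = 47/14
t(x) - 13088 = 47/14 - 13088 = -183185/14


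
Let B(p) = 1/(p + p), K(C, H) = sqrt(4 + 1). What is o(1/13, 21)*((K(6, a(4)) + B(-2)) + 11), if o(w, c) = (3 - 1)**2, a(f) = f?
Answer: 43 + 4*sqrt(5) ≈ 51.944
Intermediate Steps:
o(w, c) = 4 (o(w, c) = 2**2 = 4)
K(C, H) = sqrt(5)
B(p) = 1/(2*p)
o(1/13, 21)*((K(6, a(4)) + B(-2)) + 11) = 4*((sqrt(5) + (1/2)/(-2)) + 11) = 4*((sqrt(5) + (1/2)*(-1/2)) + 11) = 4*((sqrt(5) - 1/4) + 11) = 4*((-1/4 + sqrt(5)) + 11) = 4*(43/4 + sqrt(5)) = 43 + 4*sqrt(5)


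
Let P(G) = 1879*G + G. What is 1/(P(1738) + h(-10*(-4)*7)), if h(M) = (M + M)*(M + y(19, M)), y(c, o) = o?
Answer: 1/3581040 ≈ 2.7925e-7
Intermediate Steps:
P(G) = 1880*G
h(M) = 4*M² (h(M) = (M + M)*(M + M) = (2*M)*(2*M) = 4*M²)
1/(P(1738) + h(-10*(-4)*7)) = 1/(1880*1738 + 4*(-10*(-4)*7)²) = 1/(3267440 + 4*(40*7)²) = 1/(3267440 + 4*280²) = 1/(3267440 + 4*78400) = 1/(3267440 + 313600) = 1/3581040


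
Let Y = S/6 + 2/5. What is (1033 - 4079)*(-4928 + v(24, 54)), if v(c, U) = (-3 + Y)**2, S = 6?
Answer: 375072256/25 ≈ 1.5003e+7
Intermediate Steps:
Y = 7/5 (Y = 6/6 + 2/5 = 6*(1/6) + 2*(1/5) = 1 + 2/5 = 7/5 ≈ 1.4000)
v(c, U) = 64/25 (v(c, U) = (-3 + 7/5)**2 = (-8/5)**2 = 64/25)
(1033 - 4079)*(-4928 + v(24, 54)) = (1033 - 4079)*(-4928 + 64/25) = -3046*(-123136/25) = 375072256/25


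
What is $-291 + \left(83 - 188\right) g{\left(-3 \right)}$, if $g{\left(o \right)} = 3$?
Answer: $-606$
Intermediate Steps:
$-291 + \left(83 - 188\right) g{\left(-3 \right)} = -291 + \left(83 - 188\right) 3 = -291 - 315 = -606$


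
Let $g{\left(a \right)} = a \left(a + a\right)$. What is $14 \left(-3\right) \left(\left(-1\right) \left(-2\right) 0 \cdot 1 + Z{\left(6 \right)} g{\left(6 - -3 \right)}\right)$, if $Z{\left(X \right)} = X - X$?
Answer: $0$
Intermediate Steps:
$Z{\left(X \right)} = 0$
$g{\left(a \right)} = 2 a^{2}$ ($g{\left(a \right)} = a 2 a = 2 a^{2}$)
$14 \left(-3\right) \left(\left(-1\right) \left(-2\right) 0 \cdot 1 + Z{\left(6 \right)} g{\left(6 - -3 \right)}\right) = 14 \left(-3\right) \left(\left(-1\right) \left(-2\right) 0 \cdot 1 + 0 \cdot 2 \left(6 - -3\right)^{2}\right) = - 42 \left(2 \cdot 0 \cdot 1 + 0 \cdot 2 \left(6 + 3\right)^{2}\right) = - 42 \left(0 \cdot 1 + 0 \cdot 2 \cdot 9^{2}\right) = - 42 \left(0 + 0 \cdot 2 \cdot 81\right) = - 42 \left(0 + 0 \cdot 162\right) = - 42 \left(0 + 0\right) = \left(-42\right) 0 = 0$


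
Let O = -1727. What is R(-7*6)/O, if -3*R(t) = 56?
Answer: 56/5181 ≈ 0.010809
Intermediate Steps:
R(t) = -56/3 (R(t) = -⅓*56 = -56/3)
R(-7*6)/O = -56/3/(-1727) = -56/3*(-1/1727) = 56/5181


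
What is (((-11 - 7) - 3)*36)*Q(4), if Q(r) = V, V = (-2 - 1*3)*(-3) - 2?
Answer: -9828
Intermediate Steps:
V = 13 (V = (-2 - 3)*(-3) - 2 = -5*(-3) - 2 = 15 - 2 = 13)
Q(r) = 13
(((-11 - 7) - 3)*36)*Q(4) = (((-11 - 7) - 3)*36)*13 = ((-18 - 3)*36)*13 = -21*36*13 = -756*13 = -9828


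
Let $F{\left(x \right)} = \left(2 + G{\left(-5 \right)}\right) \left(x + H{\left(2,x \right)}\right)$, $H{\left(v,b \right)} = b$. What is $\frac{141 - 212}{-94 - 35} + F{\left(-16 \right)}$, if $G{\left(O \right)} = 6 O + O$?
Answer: $\frac{136295}{129} \approx 1056.6$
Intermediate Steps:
$G{\left(O \right)} = 7 O$
$F{\left(x \right)} = - 66 x$ ($F{\left(x \right)} = \left(2 + 7 \left(-5\right)\right) \left(x + x\right) = \left(2 - 35\right) 2 x = - 33 \cdot 2 x = - 66 x$)
$\frac{141 - 212}{-94 - 35} + F{\left(-16 \right)} = \frac{141 - 212}{-94 - 35} - -1056 = - \frac{71}{-129} + 1056 = \left(-71\right) \left(- \frac{1}{129}\right) + 1056 = \frac{71}{129} + 1056 = \frac{136295}{129}$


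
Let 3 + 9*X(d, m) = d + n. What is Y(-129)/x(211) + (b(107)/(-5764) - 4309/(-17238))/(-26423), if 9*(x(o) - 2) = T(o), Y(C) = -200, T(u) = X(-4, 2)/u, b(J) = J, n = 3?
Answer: -2243522812282214945/22432600773377652 ≈ -100.01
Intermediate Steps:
X(d, m) = d/9 (X(d, m) = -⅓ + (d + 3)/9 = -⅓ + (3 + d)/9 = -⅓ + (⅓ + d/9) = d/9)
T(u) = -4/(9*u) (T(u) = ((⅑)*(-4))/u = -4/(9*u))
x(o) = 2 - 4/(81*o) (x(o) = 2 + (-4/(9*o))/9 = 2 - 4/(81*o))
Y(-129)/x(211) + (b(107)/(-5764) - 4309/(-17238))/(-26423) = -200/(2 - 4/81/211) + (107/(-5764) - 4309/(-17238))/(-26423) = -200/(2 - 4/81*1/211) + (107*(-1/5764) - 4309*(-1/17238))*(-1/26423) = -200/(2 - 4/17091) + (-107/5764 + 4309/17238)*(-1/26423) = -200/34178/17091 + (11496305/49679916)*(-1/26423) = -200*17091/34178 - 11496305/1312692420468 = -1709100/17089 - 11496305/1312692420468 = -2243522812282214945/22432600773377652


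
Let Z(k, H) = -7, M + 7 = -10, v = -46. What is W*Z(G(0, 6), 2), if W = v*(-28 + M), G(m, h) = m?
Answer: -14490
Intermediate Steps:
M = -17 (M = -7 - 10 = -17)
W = 2070 (W = -46*(-28 - 17) = -46*(-45) = 2070)
W*Z(G(0, 6), 2) = 2070*(-7) = -14490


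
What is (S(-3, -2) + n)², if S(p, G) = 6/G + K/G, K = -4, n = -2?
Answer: 9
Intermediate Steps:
S(p, G) = 2/G (S(p, G) = 6/G - 4/G = 2/G)
(S(-3, -2) + n)² = (2/(-2) - 2)² = (2*(-½) - 2)² = (-1 - 2)² = (-3)² = 9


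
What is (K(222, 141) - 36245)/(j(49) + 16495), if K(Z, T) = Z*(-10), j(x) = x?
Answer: -38465/16544 ≈ -2.3250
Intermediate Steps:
K(Z, T) = -10*Z
(K(222, 141) - 36245)/(j(49) + 16495) = (-10*222 - 36245)/(49 + 16495) = (-2220 - 36245)/16544 = -38465*1/16544 = -38465/16544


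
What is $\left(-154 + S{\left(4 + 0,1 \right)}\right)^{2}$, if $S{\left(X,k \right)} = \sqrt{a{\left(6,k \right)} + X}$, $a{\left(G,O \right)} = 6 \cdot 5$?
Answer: $\left(154 - \sqrt{34}\right)^{2} \approx 21954.0$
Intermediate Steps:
$a{\left(G,O \right)} = 30$
$S{\left(X,k \right)} = \sqrt{30 + X}$
$\left(-154 + S{\left(4 + 0,1 \right)}\right)^{2} = \left(-154 + \sqrt{30 + \left(4 + 0\right)}\right)^{2} = \left(-154 + \sqrt{30 + 4}\right)^{2} = \left(-154 + \sqrt{34}\right)^{2}$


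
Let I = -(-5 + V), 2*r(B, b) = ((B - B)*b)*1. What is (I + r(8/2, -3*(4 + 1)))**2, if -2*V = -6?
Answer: 4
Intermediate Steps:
V = 3 (V = -1/2*(-6) = 3)
r(B, b) = 0 (r(B, b) = (((B - B)*b)*1)/2 = ((0*b)*1)/2 = (0*1)/2 = (1/2)*0 = 0)
I = 2 (I = -(-5 + 3) = -1*(-2) = 2)
(I + r(8/2, -3*(4 + 1)))**2 = (2 + 0)**2 = 2**2 = 4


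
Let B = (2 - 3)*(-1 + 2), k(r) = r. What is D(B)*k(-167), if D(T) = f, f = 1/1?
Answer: -167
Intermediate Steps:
B = -1 (B = -1*1 = -1)
f = 1 (f = 1*1 = 1)
D(T) = 1
D(B)*k(-167) = 1*(-167) = -167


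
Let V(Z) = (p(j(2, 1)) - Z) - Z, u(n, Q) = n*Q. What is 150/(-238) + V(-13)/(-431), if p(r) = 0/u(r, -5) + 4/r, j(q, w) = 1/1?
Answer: -35895/51289 ≈ -0.69986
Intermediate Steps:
u(n, Q) = Q*n
j(q, w) = 1
p(r) = 4/r (p(r) = 0/((-5*r)) + 4/r = 0*(-1/(5*r)) + 4/r = 0 + 4/r = 4/r)
V(Z) = 4 - 2*Z (V(Z) = (4/1 - Z) - Z = (4*1 - Z) - Z = (4 - Z) - Z = 4 - 2*Z)
150/(-238) + V(-13)/(-431) = 150/(-238) + (4 - 2*(-13))/(-431) = 150*(-1/238) + (4 + 26)*(-1/431) = -75/119 + 30*(-1/431) = -75/119 - 30/431 = -35895/51289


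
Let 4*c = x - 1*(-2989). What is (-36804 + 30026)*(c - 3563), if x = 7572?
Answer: 12508799/2 ≈ 6.2544e+6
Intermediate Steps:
c = 10561/4 (c = (7572 - 1*(-2989))/4 = (7572 + 2989)/4 = (¼)*10561 = 10561/4 ≈ 2640.3)
(-36804 + 30026)*(c - 3563) = (-36804 + 30026)*(10561/4 - 3563) = -6778*(-3691/4) = 12508799/2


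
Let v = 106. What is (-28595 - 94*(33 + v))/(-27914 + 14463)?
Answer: 41661/13451 ≈ 3.0972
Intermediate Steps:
(-28595 - 94*(33 + v))/(-27914 + 14463) = (-28595 - 94*(33 + 106))/(-27914 + 14463) = (-28595 - 94*139)/(-13451) = (-28595 - 13066)*(-1/13451) = -41661*(-1/13451) = 41661/13451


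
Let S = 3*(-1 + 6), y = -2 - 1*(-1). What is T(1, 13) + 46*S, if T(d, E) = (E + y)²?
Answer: 834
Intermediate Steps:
y = -1 (y = -2 + 1 = -1)
T(d, E) = (-1 + E)² (T(d, E) = (E - 1)² = (-1 + E)²)
S = 15 (S = 3*5 = 15)
T(1, 13) + 46*S = (-1 + 13)² + 46*15 = 12² + 690 = 144 + 690 = 834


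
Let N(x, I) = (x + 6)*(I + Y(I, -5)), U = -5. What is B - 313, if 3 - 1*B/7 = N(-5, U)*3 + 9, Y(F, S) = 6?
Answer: -376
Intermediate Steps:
N(x, I) = (6 + I)*(6 + x) (N(x, I) = (x + 6)*(I + 6) = (6 + x)*(6 + I) = (6 + I)*(6 + x))
B = -63 (B = 21 - 7*((36 + 6*(-5) + 6*(-5) - 5*(-5))*3 + 9) = 21 - 7*((36 - 30 - 30 + 25)*3 + 9) = 21 - 7*(1*3 + 9) = 21 - 7*(3 + 9) = 21 - 7*12 = 21 - 84 = -63)
B - 313 = -63 - 313 = -376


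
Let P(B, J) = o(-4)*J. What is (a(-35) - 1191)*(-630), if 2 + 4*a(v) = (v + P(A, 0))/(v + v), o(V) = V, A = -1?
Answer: 3002265/4 ≈ 7.5057e+5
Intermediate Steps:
P(B, J) = -4*J
a(v) = -3/8 (a(v) = -1/2 + ((v - 4*0)/(v + v))/4 = -1/2 + ((v + 0)/((2*v)))/4 = -1/2 + (v*(1/(2*v)))/4 = -1/2 + (1/4)*(1/2) = -1/2 + 1/8 = -3/8)
(a(-35) - 1191)*(-630) = (-3/8 - 1191)*(-630) = -9531/8*(-630) = 3002265/4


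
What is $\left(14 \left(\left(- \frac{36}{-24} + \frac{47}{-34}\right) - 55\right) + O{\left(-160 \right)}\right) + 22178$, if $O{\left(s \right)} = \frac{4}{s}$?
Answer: $\frac{14558543}{680} \approx 21410.0$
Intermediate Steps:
$\left(14 \left(\left(- \frac{36}{-24} + \frac{47}{-34}\right) - 55\right) + O{\left(-160 \right)}\right) + 22178 = \left(14 \left(\left(- \frac{36}{-24} + \frac{47}{-34}\right) - 55\right) + \frac{4}{-160}\right) + 22178 = \left(14 \left(\left(\left(-36\right) \left(- \frac{1}{24}\right) + 47 \left(- \frac{1}{34}\right)\right) - 55\right) + 4 \left(- \frac{1}{160}\right)\right) + 22178 = \left(14 \left(\left(\frac{3}{2} - \frac{47}{34}\right) - 55\right) - \frac{1}{40}\right) + 22178 = \left(14 \left(\frac{2}{17} - 55\right) - \frac{1}{40}\right) + 22178 = \left(14 \left(- \frac{933}{17}\right) - \frac{1}{40}\right) + 22178 = \left(- \frac{13062}{17} - \frac{1}{40}\right) + 22178 = - \frac{522497}{680} + 22178 = \frac{14558543}{680}$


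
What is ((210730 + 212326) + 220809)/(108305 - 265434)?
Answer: -643865/157129 ≈ -4.0977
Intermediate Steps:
((210730 + 212326) + 220809)/(108305 - 265434) = (423056 + 220809)/(-157129) = 643865*(-1/157129) = -643865/157129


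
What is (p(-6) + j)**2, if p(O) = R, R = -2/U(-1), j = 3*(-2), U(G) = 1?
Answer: 64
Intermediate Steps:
j = -6
R = -2 (R = -2/1 = -2*1 = -2)
p(O) = -2
(p(-6) + j)**2 = (-2 - 6)**2 = (-8)**2 = 64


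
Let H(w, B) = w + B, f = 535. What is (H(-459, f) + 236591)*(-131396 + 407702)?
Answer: 65392512102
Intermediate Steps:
H(w, B) = B + w
(H(-459, f) + 236591)*(-131396 + 407702) = ((535 - 459) + 236591)*(-131396 + 407702) = (76 + 236591)*276306 = 236667*276306 = 65392512102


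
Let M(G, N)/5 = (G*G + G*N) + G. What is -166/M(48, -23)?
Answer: -83/3120 ≈ -0.026603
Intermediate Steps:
M(G, N) = 5*G + 5*G**2 + 5*G*N (M(G, N) = 5*((G*G + G*N) + G) = 5*((G**2 + G*N) + G) = 5*(G + G**2 + G*N) = 5*G + 5*G**2 + 5*G*N)
-166/M(48, -23) = -166*1/(240*(1 + 48 - 23)) = -166/(5*48*26) = -166/6240 = -166*1/6240 = -83/3120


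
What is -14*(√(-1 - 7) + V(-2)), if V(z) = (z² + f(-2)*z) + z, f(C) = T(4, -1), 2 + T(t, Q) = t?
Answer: 28 - 28*I*√2 ≈ 28.0 - 39.598*I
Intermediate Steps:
T(t, Q) = -2 + t
f(C) = 2 (f(C) = -2 + 4 = 2)
V(z) = z² + 3*z (V(z) = (z² + 2*z) + z = z² + 3*z)
-14*(√(-1 - 7) + V(-2)) = -14*(√(-1 - 7) - 2*(3 - 2)) = -14*(√(-8) - 2*1) = -14*(2*I*√2 - 2) = -14*(-2 + 2*I*√2) = 28 - 28*I*√2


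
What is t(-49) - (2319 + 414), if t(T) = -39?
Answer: -2772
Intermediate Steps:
t(-49) - (2319 + 414) = -39 - (2319 + 414) = -39 - 1*2733 = -39 - 2733 = -2772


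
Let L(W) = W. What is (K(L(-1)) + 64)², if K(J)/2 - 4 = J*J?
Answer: 5476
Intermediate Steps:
K(J) = 8 + 2*J² (K(J) = 8 + 2*(J*J) = 8 + 2*J²)
(K(L(-1)) + 64)² = ((8 + 2*(-1)²) + 64)² = ((8 + 2*1) + 64)² = ((8 + 2) + 64)² = (10 + 64)² = 74² = 5476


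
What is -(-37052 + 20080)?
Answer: 16972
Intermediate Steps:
-(-37052 + 20080) = -1*(-16972) = 16972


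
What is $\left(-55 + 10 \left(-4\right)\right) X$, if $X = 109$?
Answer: $-10355$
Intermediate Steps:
$\left(-55 + 10 \left(-4\right)\right) X = \left(-55 + 10 \left(-4\right)\right) 109 = \left(-55 - 40\right) 109 = \left(-95\right) 109 = -10355$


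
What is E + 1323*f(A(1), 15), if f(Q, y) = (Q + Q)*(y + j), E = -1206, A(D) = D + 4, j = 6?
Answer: 276624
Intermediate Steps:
A(D) = 4 + D
f(Q, y) = 2*Q*(6 + y) (f(Q, y) = (Q + Q)*(y + 6) = (2*Q)*(6 + y) = 2*Q*(6 + y))
E + 1323*f(A(1), 15) = -1206 + 1323*(2*(4 + 1)*(6 + 15)) = -1206 + 1323*(2*5*21) = -1206 + 1323*210 = -1206 + 277830 = 276624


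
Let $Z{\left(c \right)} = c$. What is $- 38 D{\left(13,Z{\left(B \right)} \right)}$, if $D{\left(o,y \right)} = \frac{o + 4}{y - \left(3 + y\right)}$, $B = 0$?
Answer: $\frac{646}{3} \approx 215.33$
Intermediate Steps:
$D{\left(o,y \right)} = - \frac{4}{3} - \frac{o}{3}$ ($D{\left(o,y \right)} = \frac{4 + o}{-3} = \left(4 + o\right) \left(- \frac{1}{3}\right) = - \frac{4}{3} - \frac{o}{3}$)
$- 38 D{\left(13,Z{\left(B \right)} \right)} = - 38 \left(- \frac{4}{3} - \frac{13}{3}\right) = \left(-38\right) \left(- \frac{17}{3}\right) = \frac{646}{3}$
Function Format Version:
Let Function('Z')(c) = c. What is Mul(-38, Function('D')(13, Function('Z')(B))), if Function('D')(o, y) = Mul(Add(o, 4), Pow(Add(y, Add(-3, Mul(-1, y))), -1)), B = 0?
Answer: Rational(646, 3) ≈ 215.33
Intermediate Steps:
Function('D')(o, y) = Add(Rational(-4, 3), Mul(Rational(-1, 3), o)) (Function('D')(o, y) = Mul(Add(4, o), Pow(-3, -1)) = Mul(Add(4, o), Rational(-1, 3)) = Add(Rational(-4, 3), Mul(Rational(-1, 3), o)))
Mul(-38, Function('D')(13, Function('Z')(B))) = Mul(-38, Add(Rational(-4, 3), Mul(Rational(-1, 3), 13))) = Mul(-38, Add(Rational(-4, 3), Rational(-13, 3))) = Mul(-38, Rational(-17, 3)) = Rational(646, 3)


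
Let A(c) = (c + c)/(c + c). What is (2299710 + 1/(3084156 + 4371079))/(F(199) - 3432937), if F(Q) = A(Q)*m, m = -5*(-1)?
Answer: -17144878481851/25593314799020 ≈ -0.66990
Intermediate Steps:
m = 5
A(c) = 1 (A(c) = (2*c)/((2*c)) = (2*c)*(1/(2*c)) = 1)
F(Q) = 5 (F(Q) = 1*5 = 5)
(2299710 + 1/(3084156 + 4371079))/(F(199) - 3432937) = (2299710 + 1/(3084156 + 4371079))/(5 - 3432937) = (2299710 + 1/7455235)/(-3432932) = (2299710 + 1/7455235)*(-1/3432932) = (17144878481851/7455235)*(-1/3432932) = -17144878481851/25593314799020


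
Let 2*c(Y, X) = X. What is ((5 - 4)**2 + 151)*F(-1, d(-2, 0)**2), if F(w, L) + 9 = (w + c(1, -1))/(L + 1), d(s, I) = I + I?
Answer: -1596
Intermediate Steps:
d(s, I) = 2*I
c(Y, X) = X/2
F(w, L) = -9 + (-1/2 + w)/(1 + L) (F(w, L) = -9 + (w + (1/2)*(-1))/(L + 1) = -9 + (w - 1/2)/(1 + L) = -9 + (-1/2 + w)/(1 + L))
((5 - 4)**2 + 151)*F(-1, d(-2, 0)**2) = ((5 - 4)**2 + 151)*((-19/2 - 1 - 9*(2*0)**2)/(1 + (2*0)**2)) = (1**2 + 151)*((-19/2 - 1 - 9*0**2)/(1 + 0**2)) = (1 + 151)*((-19/2 - 1 - 9*0)/(1 + 0)) = 152*((-19/2 - 1 + 0)/1) = 152*(1*(-21/2)) = 152*(-21/2) = -1596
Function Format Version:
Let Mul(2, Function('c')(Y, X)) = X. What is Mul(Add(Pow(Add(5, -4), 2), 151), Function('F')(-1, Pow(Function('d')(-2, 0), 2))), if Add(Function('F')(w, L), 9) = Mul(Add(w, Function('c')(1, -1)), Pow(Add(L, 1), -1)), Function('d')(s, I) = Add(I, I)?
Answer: -1596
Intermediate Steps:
Function('d')(s, I) = Mul(2, I)
Function('c')(Y, X) = Mul(Rational(1, 2), X)
Function('F')(w, L) = Add(-9, Mul(Pow(Add(1, L), -1), Add(Rational(-1, 2), w))) (Function('F')(w, L) = Add(-9, Mul(Add(w, Mul(Rational(1, 2), -1)), Pow(Add(L, 1), -1))) = Add(-9, Mul(Add(w, Rational(-1, 2)), Pow(Add(1, L), -1))) = Add(-9, Mul(Add(Rational(-1, 2), w), Pow(Add(1, L), -1))) = Add(-9, Mul(Pow(Add(1, L), -1), Add(Rational(-1, 2), w))))
Mul(Add(Pow(Add(5, -4), 2), 151), Function('F')(-1, Pow(Function('d')(-2, 0), 2))) = Mul(Add(Pow(Add(5, -4), 2), 151), Mul(Pow(Add(1, Pow(Mul(2, 0), 2)), -1), Add(Rational(-19, 2), -1, Mul(-9, Pow(Mul(2, 0), 2))))) = Mul(Add(Pow(1, 2), 151), Mul(Pow(Add(1, Pow(0, 2)), -1), Add(Rational(-19, 2), -1, Mul(-9, Pow(0, 2))))) = Mul(Add(1, 151), Mul(Pow(Add(1, 0), -1), Add(Rational(-19, 2), -1, Mul(-9, 0)))) = Mul(152, Mul(Pow(1, -1), Add(Rational(-19, 2), -1, 0))) = Mul(152, Mul(1, Rational(-21, 2))) = Mul(152, Rational(-21, 2)) = -1596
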